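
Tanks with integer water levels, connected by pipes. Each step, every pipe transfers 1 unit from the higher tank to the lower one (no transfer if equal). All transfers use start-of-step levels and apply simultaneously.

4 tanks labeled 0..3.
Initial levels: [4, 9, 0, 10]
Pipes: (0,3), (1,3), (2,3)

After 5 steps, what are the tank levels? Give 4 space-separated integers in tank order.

Step 1: flows [3->0,3->1,3->2] -> levels [5 10 1 7]
Step 2: flows [3->0,1->3,3->2] -> levels [6 9 2 6]
Step 3: flows [0=3,1->3,3->2] -> levels [6 8 3 6]
Step 4: flows [0=3,1->3,3->2] -> levels [6 7 4 6]
Step 5: flows [0=3,1->3,3->2] -> levels [6 6 5 6]

Answer: 6 6 5 6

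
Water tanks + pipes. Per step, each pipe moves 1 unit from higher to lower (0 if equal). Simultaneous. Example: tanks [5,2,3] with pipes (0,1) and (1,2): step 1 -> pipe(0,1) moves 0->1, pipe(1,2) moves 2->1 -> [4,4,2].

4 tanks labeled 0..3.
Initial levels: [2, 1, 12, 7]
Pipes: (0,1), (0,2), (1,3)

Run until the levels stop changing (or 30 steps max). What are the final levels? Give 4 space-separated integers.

Answer: 7 4 5 6

Derivation:
Step 1: flows [0->1,2->0,3->1] -> levels [2 3 11 6]
Step 2: flows [1->0,2->0,3->1] -> levels [4 3 10 5]
Step 3: flows [0->1,2->0,3->1] -> levels [4 5 9 4]
Step 4: flows [1->0,2->0,1->3] -> levels [6 3 8 5]
Step 5: flows [0->1,2->0,3->1] -> levels [6 5 7 4]
Step 6: flows [0->1,2->0,1->3] -> levels [6 5 6 5]
Step 7: flows [0->1,0=2,1=3] -> levels [5 6 6 5]
Step 8: flows [1->0,2->0,1->3] -> levels [7 4 5 6]
Step 9: flows [0->1,0->2,3->1] -> levels [5 6 6 5]
  -> period-2 cycle: step 9 state = step 7 state; never stabilizes
  -> state at step 30: (30-7) mod 2 = 1, same as step 8 -> [7 4 5 6]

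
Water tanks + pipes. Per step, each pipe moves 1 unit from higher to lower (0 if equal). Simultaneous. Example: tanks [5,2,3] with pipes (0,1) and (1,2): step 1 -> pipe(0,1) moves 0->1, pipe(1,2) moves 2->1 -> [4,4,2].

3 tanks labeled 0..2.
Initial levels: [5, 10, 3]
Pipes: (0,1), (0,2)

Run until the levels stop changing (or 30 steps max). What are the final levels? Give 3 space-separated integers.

Answer: 6 6 6

Derivation:
Step 1: flows [1->0,0->2] -> levels [5 9 4]
Step 2: flows [1->0,0->2] -> levels [5 8 5]
Step 3: flows [1->0,0=2] -> levels [6 7 5]
Step 4: flows [1->0,0->2] -> levels [6 6 6]
Step 5: flows [0=1,0=2] -> levels [6 6 6]
  -> stable (no change)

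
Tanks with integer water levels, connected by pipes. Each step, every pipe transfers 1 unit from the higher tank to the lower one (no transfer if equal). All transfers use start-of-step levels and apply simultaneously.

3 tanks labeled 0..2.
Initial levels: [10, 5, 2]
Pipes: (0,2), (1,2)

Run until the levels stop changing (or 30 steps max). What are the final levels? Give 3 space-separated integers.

Answer: 5 5 7

Derivation:
Step 1: flows [0->2,1->2] -> levels [9 4 4]
Step 2: flows [0->2,1=2] -> levels [8 4 5]
Step 3: flows [0->2,2->1] -> levels [7 5 5]
Step 4: flows [0->2,1=2] -> levels [6 5 6]
Step 5: flows [0=2,2->1] -> levels [6 6 5]
Step 6: flows [0->2,1->2] -> levels [5 5 7]
Step 7: flows [2->0,2->1] -> levels [6 6 5]
  -> period-2 cycle: step 7 state = step 5 state; never stabilizes
  -> state at step 30: (30-5) mod 2 = 1, same as step 6 -> [5 5 7]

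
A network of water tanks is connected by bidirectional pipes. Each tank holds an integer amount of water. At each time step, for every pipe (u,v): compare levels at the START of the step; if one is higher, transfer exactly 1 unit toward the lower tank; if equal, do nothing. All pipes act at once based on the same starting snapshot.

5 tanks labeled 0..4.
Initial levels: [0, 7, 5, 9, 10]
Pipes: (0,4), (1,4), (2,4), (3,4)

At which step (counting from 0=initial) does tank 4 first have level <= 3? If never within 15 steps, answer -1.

Step 1: flows [4->0,4->1,4->2,4->3] -> levels [1 8 6 10 6]
Step 2: flows [4->0,1->4,2=4,3->4] -> levels [2 7 6 9 7]
Step 3: flows [4->0,1=4,4->2,3->4] -> levels [3 7 7 8 6]
Step 4: flows [4->0,1->4,2->4,3->4] -> levels [4 6 6 7 8]
Step 5: flows [4->0,4->1,4->2,4->3] -> levels [5 7 7 8 4]
Step 6: flows [0->4,1->4,2->4,3->4] -> levels [4 6 6 7 8]
  -> period-2 cycle (repeats step 4); tank 4 never drops to <=3
Tank 4 never reaches <=3 within 15 steps

Answer: -1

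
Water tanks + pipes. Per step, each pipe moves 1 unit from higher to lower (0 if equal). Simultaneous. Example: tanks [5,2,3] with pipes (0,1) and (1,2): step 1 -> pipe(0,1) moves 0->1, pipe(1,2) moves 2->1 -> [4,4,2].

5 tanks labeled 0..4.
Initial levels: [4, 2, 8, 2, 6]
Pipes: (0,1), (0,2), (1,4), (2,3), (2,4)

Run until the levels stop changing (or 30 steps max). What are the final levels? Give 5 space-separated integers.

Answer: 5 4 3 5 5

Derivation:
Step 1: flows [0->1,2->0,4->1,2->3,2->4] -> levels [4 4 5 3 6]
Step 2: flows [0=1,2->0,4->1,2->3,4->2] -> levels [5 5 4 4 4]
Step 3: flows [0=1,0->2,1->4,2=3,2=4] -> levels [4 4 5 4 5]
Step 4: flows [0=1,2->0,4->1,2->3,2=4] -> levels [5 5 3 5 4]
Step 5: flows [0=1,0->2,1->4,3->2,4->2] -> levels [4 4 6 4 4]
Step 6: flows [0=1,2->0,1=4,2->3,2->4] -> levels [5 4 3 5 5]
Step 7: flows [0->1,0->2,4->1,3->2,4->2] -> levels [3 6 6 4 3]
Step 8: flows [1->0,2->0,1->4,2->3,2->4] -> levels [5 4 3 5 5]
  -> period-2 cycle: step 8 state = step 6 state; never stabilizes
  -> state at step 30: (30-6) mod 2 = 0, same as step 6 -> [5 4 3 5 5]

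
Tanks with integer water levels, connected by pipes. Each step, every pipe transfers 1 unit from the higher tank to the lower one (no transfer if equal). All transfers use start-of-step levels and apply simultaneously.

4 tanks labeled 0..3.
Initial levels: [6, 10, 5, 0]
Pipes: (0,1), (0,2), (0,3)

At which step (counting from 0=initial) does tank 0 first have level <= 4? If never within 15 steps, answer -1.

Answer: 5

Derivation:
Step 1: flows [1->0,0->2,0->3] -> levels [5 9 6 1]
Step 2: flows [1->0,2->0,0->3] -> levels [6 8 5 2]
Step 3: flows [1->0,0->2,0->3] -> levels [5 7 6 3]
Step 4: flows [1->0,2->0,0->3] -> levels [6 6 5 4]
Step 5: flows [0=1,0->2,0->3] -> levels [4 6 6 5]
Tank 0 first reaches <=4 at step 5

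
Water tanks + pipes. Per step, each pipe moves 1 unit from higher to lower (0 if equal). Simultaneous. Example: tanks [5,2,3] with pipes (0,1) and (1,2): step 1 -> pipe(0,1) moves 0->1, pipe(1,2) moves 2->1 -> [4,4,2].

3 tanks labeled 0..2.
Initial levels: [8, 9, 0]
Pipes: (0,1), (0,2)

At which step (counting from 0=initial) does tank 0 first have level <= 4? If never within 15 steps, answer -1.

Answer: -1

Derivation:
Step 1: flows [1->0,0->2] -> levels [8 8 1]
Step 2: flows [0=1,0->2] -> levels [7 8 2]
Step 3: flows [1->0,0->2] -> levels [7 7 3]
Step 4: flows [0=1,0->2] -> levels [6 7 4]
Step 5: flows [1->0,0->2] -> levels [6 6 5]
Step 6: flows [0=1,0->2] -> levels [5 6 6]
Step 7: flows [1->0,2->0] -> levels [7 5 5]
Step 8: flows [0->1,0->2] -> levels [5 6 6]
  -> period-2 cycle (repeats step 6); tank 0 never drops to <=4
Tank 0 never reaches <=4 within 15 steps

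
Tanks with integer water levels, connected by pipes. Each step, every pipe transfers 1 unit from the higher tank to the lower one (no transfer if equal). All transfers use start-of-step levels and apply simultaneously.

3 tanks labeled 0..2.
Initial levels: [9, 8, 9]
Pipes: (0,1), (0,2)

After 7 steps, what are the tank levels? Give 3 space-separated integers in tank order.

Answer: 8 9 9

Derivation:
Step 1: flows [0->1,0=2] -> levels [8 9 9]
Step 2: flows [1->0,2->0] -> levels [10 8 8]
Step 3: flows [0->1,0->2] -> levels [8 9 9]
  -> period-2 cycle: step 3 state = step 1 state
  -> state at step 7: (7-1) mod 2 = 0, same as step 1 -> [8 9 9]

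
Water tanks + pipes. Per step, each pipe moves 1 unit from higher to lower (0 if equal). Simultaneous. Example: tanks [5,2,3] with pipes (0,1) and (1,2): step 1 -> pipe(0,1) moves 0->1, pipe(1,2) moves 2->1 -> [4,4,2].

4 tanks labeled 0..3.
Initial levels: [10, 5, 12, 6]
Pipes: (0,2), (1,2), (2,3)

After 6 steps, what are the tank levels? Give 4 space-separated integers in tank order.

Answer: 8 8 9 8

Derivation:
Step 1: flows [2->0,2->1,2->3] -> levels [11 6 9 7]
Step 2: flows [0->2,2->1,2->3] -> levels [10 7 8 8]
Step 3: flows [0->2,2->1,2=3] -> levels [9 8 8 8]
Step 4: flows [0->2,1=2,2=3] -> levels [8 8 9 8]
Step 5: flows [2->0,2->1,2->3] -> levels [9 9 6 9]
Step 6: flows [0->2,1->2,3->2] -> levels [8 8 9 8]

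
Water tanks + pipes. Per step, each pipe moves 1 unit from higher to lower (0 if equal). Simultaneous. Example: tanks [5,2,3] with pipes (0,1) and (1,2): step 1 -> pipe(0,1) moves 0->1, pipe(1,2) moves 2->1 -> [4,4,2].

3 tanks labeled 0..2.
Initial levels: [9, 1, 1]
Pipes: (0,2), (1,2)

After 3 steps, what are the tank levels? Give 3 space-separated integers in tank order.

Step 1: flows [0->2,1=2] -> levels [8 1 2]
Step 2: flows [0->2,2->1] -> levels [7 2 2]
Step 3: flows [0->2,1=2] -> levels [6 2 3]

Answer: 6 2 3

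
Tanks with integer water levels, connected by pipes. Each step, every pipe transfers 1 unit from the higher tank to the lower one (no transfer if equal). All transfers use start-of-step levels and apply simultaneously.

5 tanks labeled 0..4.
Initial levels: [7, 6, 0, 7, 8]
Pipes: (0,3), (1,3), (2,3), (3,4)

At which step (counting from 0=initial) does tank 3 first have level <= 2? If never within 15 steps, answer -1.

Step 1: flows [0=3,3->1,3->2,4->3] -> levels [7 7 1 6 7]
Step 2: flows [0->3,1->3,3->2,4->3] -> levels [6 6 2 8 6]
Step 3: flows [3->0,3->1,3->2,3->4] -> levels [7 7 3 4 7]
Step 4: flows [0->3,1->3,3->2,4->3] -> levels [6 6 4 6 6]
Step 5: flows [0=3,1=3,3->2,3=4] -> levels [6 6 5 5 6]
Step 6: flows [0->3,1->3,2=3,4->3] -> levels [5 5 5 8 5]
Step 7: flows [3->0,3->1,3->2,3->4] -> levels [6 6 6 4 6]
Step 8: flows [0->3,1->3,2->3,4->3] -> levels [5 5 5 8 5]
  -> period-2 cycle (repeats step 6); tank 3 never drops to <=2
Tank 3 never reaches <=2 within 15 steps

Answer: -1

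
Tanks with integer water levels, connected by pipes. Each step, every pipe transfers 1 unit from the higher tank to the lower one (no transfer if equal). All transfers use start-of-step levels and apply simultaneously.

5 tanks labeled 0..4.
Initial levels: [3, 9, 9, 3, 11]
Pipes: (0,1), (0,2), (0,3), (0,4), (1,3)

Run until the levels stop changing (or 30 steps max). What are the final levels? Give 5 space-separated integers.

Step 1: flows [1->0,2->0,0=3,4->0,1->3] -> levels [6 7 8 4 10]
Step 2: flows [1->0,2->0,0->3,4->0,1->3] -> levels [8 5 7 6 9]
Step 3: flows [0->1,0->2,0->3,4->0,3->1] -> levels [6 7 8 6 8]
Step 4: flows [1->0,2->0,0=3,4->0,1->3] -> levels [9 5 7 7 7]
Step 5: flows [0->1,0->2,0->3,0->4,3->1] -> levels [5 7 8 7 8]
Step 6: flows [1->0,2->0,3->0,4->0,1=3] -> levels [9 6 7 6 7]
Step 7: flows [0->1,0->2,0->3,0->4,1=3] -> levels [5 7 8 7 8]
  -> period-2 cycle: step 7 state = step 5 state; never stabilizes
  -> state at step 30: (30-5) mod 2 = 1, same as step 6 -> [9 6 7 6 7]

Answer: 9 6 7 6 7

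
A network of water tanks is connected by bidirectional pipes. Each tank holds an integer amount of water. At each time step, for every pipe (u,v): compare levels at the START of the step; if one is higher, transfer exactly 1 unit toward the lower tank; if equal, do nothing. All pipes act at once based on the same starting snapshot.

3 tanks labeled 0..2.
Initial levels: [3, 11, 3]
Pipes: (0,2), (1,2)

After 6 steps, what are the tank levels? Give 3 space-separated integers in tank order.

Answer: 6 6 5

Derivation:
Step 1: flows [0=2,1->2] -> levels [3 10 4]
Step 2: flows [2->0,1->2] -> levels [4 9 4]
Step 3: flows [0=2,1->2] -> levels [4 8 5]
Step 4: flows [2->0,1->2] -> levels [5 7 5]
Step 5: flows [0=2,1->2] -> levels [5 6 6]
Step 6: flows [2->0,1=2] -> levels [6 6 5]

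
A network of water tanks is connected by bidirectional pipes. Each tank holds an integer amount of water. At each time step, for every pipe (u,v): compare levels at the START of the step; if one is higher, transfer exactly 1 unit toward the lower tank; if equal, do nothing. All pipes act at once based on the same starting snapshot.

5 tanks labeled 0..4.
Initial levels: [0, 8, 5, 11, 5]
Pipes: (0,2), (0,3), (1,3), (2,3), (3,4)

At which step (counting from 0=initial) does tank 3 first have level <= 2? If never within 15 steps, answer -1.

Answer: -1

Derivation:
Step 1: flows [2->0,3->0,3->1,3->2,3->4] -> levels [2 9 5 7 6]
Step 2: flows [2->0,3->0,1->3,3->2,3->4] -> levels [4 8 5 5 7]
Step 3: flows [2->0,3->0,1->3,2=3,4->3] -> levels [6 7 4 6 6]
Step 4: flows [0->2,0=3,1->3,3->2,3=4] -> levels [5 6 6 6 6]
Step 5: flows [2->0,3->0,1=3,2=3,3=4] -> levels [7 6 5 5 6]
Step 6: flows [0->2,0->3,1->3,2=3,4->3] -> levels [5 5 6 8 5]
Step 7: flows [2->0,3->0,3->1,3->2,3->4] -> levels [7 6 6 4 6]
Step 8: flows [0->2,0->3,1->3,2->3,4->3] -> levels [5 5 6 8 5]
  -> period-2 cycle (repeats step 6); tank 3 never drops to <=2
Tank 3 never reaches <=2 within 15 steps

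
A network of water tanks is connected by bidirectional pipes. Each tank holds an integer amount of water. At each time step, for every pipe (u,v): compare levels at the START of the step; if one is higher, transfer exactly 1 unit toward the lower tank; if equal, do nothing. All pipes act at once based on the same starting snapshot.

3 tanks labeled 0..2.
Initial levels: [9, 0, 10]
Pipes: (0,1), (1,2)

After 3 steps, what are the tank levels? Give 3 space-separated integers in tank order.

Step 1: flows [0->1,2->1] -> levels [8 2 9]
Step 2: flows [0->1,2->1] -> levels [7 4 8]
Step 3: flows [0->1,2->1] -> levels [6 6 7]

Answer: 6 6 7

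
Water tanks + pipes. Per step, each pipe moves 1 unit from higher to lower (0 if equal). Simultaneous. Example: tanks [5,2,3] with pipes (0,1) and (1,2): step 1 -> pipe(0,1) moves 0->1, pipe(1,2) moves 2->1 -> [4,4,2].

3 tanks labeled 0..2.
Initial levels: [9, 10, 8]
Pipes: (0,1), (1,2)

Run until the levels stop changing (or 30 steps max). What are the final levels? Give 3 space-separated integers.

Answer: 9 10 8

Derivation:
Step 1: flows [1->0,1->2] -> levels [10 8 9]
Step 2: flows [0->1,2->1] -> levels [9 10 8]
  -> period-2 cycle: step 2 state = step 0 state; never stabilizes
  -> state at step 30: (30-0) mod 2 = 0, same as step 0 -> [9 10 8]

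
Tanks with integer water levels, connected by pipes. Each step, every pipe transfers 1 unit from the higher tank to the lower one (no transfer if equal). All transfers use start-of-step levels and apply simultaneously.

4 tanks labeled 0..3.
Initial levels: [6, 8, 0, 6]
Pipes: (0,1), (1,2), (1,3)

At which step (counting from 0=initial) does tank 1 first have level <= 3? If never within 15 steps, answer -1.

Answer: 5

Derivation:
Step 1: flows [1->0,1->2,1->3] -> levels [7 5 1 7]
Step 2: flows [0->1,1->2,3->1] -> levels [6 6 2 6]
Step 3: flows [0=1,1->2,1=3] -> levels [6 5 3 6]
Step 4: flows [0->1,1->2,3->1] -> levels [5 6 4 5]
Step 5: flows [1->0,1->2,1->3] -> levels [6 3 5 6]
Tank 1 first reaches <=3 at step 5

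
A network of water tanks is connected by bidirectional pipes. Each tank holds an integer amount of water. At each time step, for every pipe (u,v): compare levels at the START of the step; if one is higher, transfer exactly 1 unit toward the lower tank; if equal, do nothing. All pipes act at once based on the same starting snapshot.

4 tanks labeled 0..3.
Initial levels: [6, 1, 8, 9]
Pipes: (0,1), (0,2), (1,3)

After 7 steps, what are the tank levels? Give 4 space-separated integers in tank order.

Step 1: flows [0->1,2->0,3->1] -> levels [6 3 7 8]
Step 2: flows [0->1,2->0,3->1] -> levels [6 5 6 7]
Step 3: flows [0->1,0=2,3->1] -> levels [5 7 6 6]
Step 4: flows [1->0,2->0,1->3] -> levels [7 5 5 7]
Step 5: flows [0->1,0->2,3->1] -> levels [5 7 6 6]
  -> period-2 cycle: step 5 state = step 3 state
  -> state at step 7: (7-3) mod 2 = 0, same as step 3 -> [5 7 6 6]

Answer: 5 7 6 6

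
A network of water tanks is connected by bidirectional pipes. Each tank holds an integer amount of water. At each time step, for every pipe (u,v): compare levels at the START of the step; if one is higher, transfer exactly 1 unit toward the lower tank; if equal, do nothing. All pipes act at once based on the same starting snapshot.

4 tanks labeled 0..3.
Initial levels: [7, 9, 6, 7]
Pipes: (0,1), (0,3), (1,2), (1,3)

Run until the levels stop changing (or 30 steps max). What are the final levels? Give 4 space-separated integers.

Step 1: flows [1->0,0=3,1->2,1->3] -> levels [8 6 7 8]
Step 2: flows [0->1,0=3,2->1,3->1] -> levels [7 9 6 7]
  -> period-2 cycle: step 2 state = step 0 state; never stabilizes
  -> state at step 30: (30-0) mod 2 = 0, same as step 0 -> [7 9 6 7]

Answer: 7 9 6 7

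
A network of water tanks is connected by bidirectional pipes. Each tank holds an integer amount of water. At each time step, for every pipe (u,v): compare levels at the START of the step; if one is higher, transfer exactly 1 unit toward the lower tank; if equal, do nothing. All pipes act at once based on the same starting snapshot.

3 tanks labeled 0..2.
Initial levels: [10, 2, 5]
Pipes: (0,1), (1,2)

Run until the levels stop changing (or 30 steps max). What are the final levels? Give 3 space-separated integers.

Answer: 5 7 5

Derivation:
Step 1: flows [0->1,2->1] -> levels [9 4 4]
Step 2: flows [0->1,1=2] -> levels [8 5 4]
Step 3: flows [0->1,1->2] -> levels [7 5 5]
Step 4: flows [0->1,1=2] -> levels [6 6 5]
Step 5: flows [0=1,1->2] -> levels [6 5 6]
Step 6: flows [0->1,2->1] -> levels [5 7 5]
Step 7: flows [1->0,1->2] -> levels [6 5 6]
  -> period-2 cycle: step 7 state = step 5 state; never stabilizes
  -> state at step 30: (30-5) mod 2 = 1, same as step 6 -> [5 7 5]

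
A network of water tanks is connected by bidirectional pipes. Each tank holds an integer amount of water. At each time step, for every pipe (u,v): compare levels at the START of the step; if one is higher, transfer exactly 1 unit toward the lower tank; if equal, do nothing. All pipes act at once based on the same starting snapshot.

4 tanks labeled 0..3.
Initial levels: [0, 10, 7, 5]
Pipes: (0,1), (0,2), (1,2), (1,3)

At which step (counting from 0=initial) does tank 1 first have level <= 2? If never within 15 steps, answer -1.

Answer: -1

Derivation:
Step 1: flows [1->0,2->0,1->2,1->3] -> levels [2 7 7 6]
Step 2: flows [1->0,2->0,1=2,1->3] -> levels [4 5 6 7]
Step 3: flows [1->0,2->0,2->1,3->1] -> levels [6 6 4 6]
Step 4: flows [0=1,0->2,1->2,1=3] -> levels [5 5 6 6]
Step 5: flows [0=1,2->0,2->1,3->1] -> levels [6 7 4 5]
Step 6: flows [1->0,0->2,1->2,1->3] -> levels [6 4 6 6]
Step 7: flows [0->1,0=2,2->1,3->1] -> levels [5 7 5 5]
Step 8: flows [1->0,0=2,1->2,1->3] -> levels [6 4 6 6]
  -> period-2 cycle (repeats step 6); tank 1 never drops to <=2
Tank 1 never reaches <=2 within 15 steps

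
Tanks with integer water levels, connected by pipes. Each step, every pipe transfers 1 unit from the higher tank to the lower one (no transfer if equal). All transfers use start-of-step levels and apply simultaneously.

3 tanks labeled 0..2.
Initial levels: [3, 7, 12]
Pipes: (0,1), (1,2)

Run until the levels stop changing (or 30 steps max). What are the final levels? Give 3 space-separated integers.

Answer: 8 6 8

Derivation:
Step 1: flows [1->0,2->1] -> levels [4 7 11]
Step 2: flows [1->0,2->1] -> levels [5 7 10]
Step 3: flows [1->0,2->1] -> levels [6 7 9]
Step 4: flows [1->0,2->1] -> levels [7 7 8]
Step 5: flows [0=1,2->1] -> levels [7 8 7]
Step 6: flows [1->0,1->2] -> levels [8 6 8]
Step 7: flows [0->1,2->1] -> levels [7 8 7]
  -> period-2 cycle: step 7 state = step 5 state; never stabilizes
  -> state at step 30: (30-5) mod 2 = 1, same as step 6 -> [8 6 8]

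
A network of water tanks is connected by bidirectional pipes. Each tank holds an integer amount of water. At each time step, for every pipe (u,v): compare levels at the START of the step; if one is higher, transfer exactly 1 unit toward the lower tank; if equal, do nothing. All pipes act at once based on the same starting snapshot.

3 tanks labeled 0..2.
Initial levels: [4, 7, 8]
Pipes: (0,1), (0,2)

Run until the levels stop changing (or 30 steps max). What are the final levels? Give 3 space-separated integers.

Step 1: flows [1->0,2->0] -> levels [6 6 7]
Step 2: flows [0=1,2->0] -> levels [7 6 6]
Step 3: flows [0->1,0->2] -> levels [5 7 7]
Step 4: flows [1->0,2->0] -> levels [7 6 6]
  -> period-2 cycle: step 4 state = step 2 state; never stabilizes
  -> state at step 30: (30-2) mod 2 = 0, same as step 2 -> [7 6 6]

Answer: 7 6 6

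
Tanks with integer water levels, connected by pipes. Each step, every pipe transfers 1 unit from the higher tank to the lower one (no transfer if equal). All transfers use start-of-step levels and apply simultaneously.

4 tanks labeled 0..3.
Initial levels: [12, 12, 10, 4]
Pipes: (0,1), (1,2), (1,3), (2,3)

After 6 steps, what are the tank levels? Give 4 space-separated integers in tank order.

Step 1: flows [0=1,1->2,1->3,2->3] -> levels [12 10 10 6]
Step 2: flows [0->1,1=2,1->3,2->3] -> levels [11 10 9 8]
Step 3: flows [0->1,1->2,1->3,2->3] -> levels [10 9 9 10]
Step 4: flows [0->1,1=2,3->1,3->2] -> levels [9 11 10 8]
Step 5: flows [1->0,1->2,1->3,2->3] -> levels [10 8 10 10]
Step 6: flows [0->1,2->1,3->1,2=3] -> levels [9 11 9 9]

Answer: 9 11 9 9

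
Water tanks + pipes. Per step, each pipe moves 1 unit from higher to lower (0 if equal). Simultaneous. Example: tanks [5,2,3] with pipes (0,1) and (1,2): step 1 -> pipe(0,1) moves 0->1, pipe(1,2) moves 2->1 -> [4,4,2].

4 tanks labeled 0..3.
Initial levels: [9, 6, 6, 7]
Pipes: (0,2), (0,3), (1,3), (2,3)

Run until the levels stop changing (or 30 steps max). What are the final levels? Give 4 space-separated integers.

Step 1: flows [0->2,0->3,3->1,3->2] -> levels [7 7 8 6]
Step 2: flows [2->0,0->3,1->3,2->3] -> levels [7 6 6 9]
Step 3: flows [0->2,3->0,3->1,3->2] -> levels [7 7 8 6]
  -> period-2 cycle: step 3 state = step 1 state; never stabilizes
  -> state at step 30: (30-1) mod 2 = 1, same as step 2 -> [7 6 6 9]

Answer: 7 6 6 9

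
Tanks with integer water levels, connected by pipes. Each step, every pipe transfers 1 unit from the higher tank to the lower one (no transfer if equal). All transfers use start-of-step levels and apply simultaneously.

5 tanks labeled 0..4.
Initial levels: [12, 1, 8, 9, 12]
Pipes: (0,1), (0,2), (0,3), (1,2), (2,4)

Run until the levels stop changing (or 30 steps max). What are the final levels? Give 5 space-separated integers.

Answer: 10 8 7 8 9

Derivation:
Step 1: flows [0->1,0->2,0->3,2->1,4->2] -> levels [9 3 9 10 11]
Step 2: flows [0->1,0=2,3->0,2->1,4->2] -> levels [9 5 9 9 10]
Step 3: flows [0->1,0=2,0=3,2->1,4->2] -> levels [8 7 9 9 9]
Step 4: flows [0->1,2->0,3->0,2->1,2=4] -> levels [9 9 7 8 9]
Step 5: flows [0=1,0->2,0->3,1->2,4->2] -> levels [7 8 10 9 8]
Step 6: flows [1->0,2->0,3->0,2->1,2->4] -> levels [10 8 7 8 9]
Step 7: flows [0->1,0->2,0->3,1->2,4->2] -> levels [7 8 10 9 8]
  -> period-2 cycle: step 7 state = step 5 state; never stabilizes
  -> state at step 30: (30-5) mod 2 = 1, same as step 6 -> [10 8 7 8 9]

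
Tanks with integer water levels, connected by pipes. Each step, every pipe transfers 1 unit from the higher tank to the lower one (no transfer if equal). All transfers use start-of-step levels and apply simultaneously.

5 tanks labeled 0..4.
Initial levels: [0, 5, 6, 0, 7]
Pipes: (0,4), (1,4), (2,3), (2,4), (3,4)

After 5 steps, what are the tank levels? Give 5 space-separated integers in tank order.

Answer: 3 4 3 3 5

Derivation:
Step 1: flows [4->0,4->1,2->3,4->2,4->3] -> levels [1 6 6 2 3]
Step 2: flows [4->0,1->4,2->3,2->4,4->3] -> levels [2 5 4 4 3]
Step 3: flows [4->0,1->4,2=3,2->4,3->4] -> levels [3 4 3 3 5]
Step 4: flows [4->0,4->1,2=3,4->2,4->3] -> levels [4 5 4 4 1]
Step 5: flows [0->4,1->4,2=3,2->4,3->4] -> levels [3 4 3 3 5]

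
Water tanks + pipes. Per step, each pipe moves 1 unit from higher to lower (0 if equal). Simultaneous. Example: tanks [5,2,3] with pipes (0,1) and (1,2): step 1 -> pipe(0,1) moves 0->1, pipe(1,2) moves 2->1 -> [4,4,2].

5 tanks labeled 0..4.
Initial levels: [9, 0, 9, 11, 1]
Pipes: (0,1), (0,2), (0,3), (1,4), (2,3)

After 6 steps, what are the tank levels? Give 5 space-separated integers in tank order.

Answer: 7 4 7 9 3

Derivation:
Step 1: flows [0->1,0=2,3->0,4->1,3->2] -> levels [9 2 10 9 0]
Step 2: flows [0->1,2->0,0=3,1->4,2->3] -> levels [9 2 8 10 1]
Step 3: flows [0->1,0->2,3->0,1->4,3->2] -> levels [8 2 10 8 2]
Step 4: flows [0->1,2->0,0=3,1=4,2->3] -> levels [8 3 8 9 2]
Step 5: flows [0->1,0=2,3->0,1->4,3->2] -> levels [8 3 9 7 3]
Step 6: flows [0->1,2->0,0->3,1=4,2->3] -> levels [7 4 7 9 3]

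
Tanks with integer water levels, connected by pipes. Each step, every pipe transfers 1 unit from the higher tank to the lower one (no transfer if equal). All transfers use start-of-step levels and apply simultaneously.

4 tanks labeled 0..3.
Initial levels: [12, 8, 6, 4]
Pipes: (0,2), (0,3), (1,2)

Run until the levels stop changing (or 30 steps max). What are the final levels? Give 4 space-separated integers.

Answer: 8 8 7 7

Derivation:
Step 1: flows [0->2,0->3,1->2] -> levels [10 7 8 5]
Step 2: flows [0->2,0->3,2->1] -> levels [8 8 8 6]
Step 3: flows [0=2,0->3,1=2] -> levels [7 8 8 7]
Step 4: flows [2->0,0=3,1=2] -> levels [8 8 7 7]
Step 5: flows [0->2,0->3,1->2] -> levels [6 7 9 8]
Step 6: flows [2->0,3->0,2->1] -> levels [8 8 7 7]
  -> period-2 cycle: step 6 state = step 4 state; never stabilizes
  -> state at step 30: (30-4) mod 2 = 0, same as step 4 -> [8 8 7 7]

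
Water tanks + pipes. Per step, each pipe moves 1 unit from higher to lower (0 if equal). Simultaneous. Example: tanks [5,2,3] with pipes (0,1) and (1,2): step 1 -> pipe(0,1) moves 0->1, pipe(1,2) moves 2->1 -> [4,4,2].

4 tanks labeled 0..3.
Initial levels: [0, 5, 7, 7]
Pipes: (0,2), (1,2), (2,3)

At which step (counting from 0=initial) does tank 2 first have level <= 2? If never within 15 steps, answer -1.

Step 1: flows [2->0,2->1,2=3] -> levels [1 6 5 7]
Step 2: flows [2->0,1->2,3->2] -> levels [2 5 6 6]
Step 3: flows [2->0,2->1,2=3] -> levels [3 6 4 6]
Step 4: flows [2->0,1->2,3->2] -> levels [4 5 5 5]
Step 5: flows [2->0,1=2,2=3] -> levels [5 5 4 5]
Step 6: flows [0->2,1->2,3->2] -> levels [4 4 7 4]
Step 7: flows [2->0,2->1,2->3] -> levels [5 5 4 5]
  -> period-2 cycle (repeats step 5); tank 2 never drops to <=2
Tank 2 never reaches <=2 within 15 steps

Answer: -1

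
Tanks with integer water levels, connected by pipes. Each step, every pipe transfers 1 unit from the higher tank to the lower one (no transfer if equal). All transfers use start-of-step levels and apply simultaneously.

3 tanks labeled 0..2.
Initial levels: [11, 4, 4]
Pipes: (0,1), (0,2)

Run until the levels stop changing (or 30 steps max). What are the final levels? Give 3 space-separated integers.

Answer: 7 6 6

Derivation:
Step 1: flows [0->1,0->2] -> levels [9 5 5]
Step 2: flows [0->1,0->2] -> levels [7 6 6]
Step 3: flows [0->1,0->2] -> levels [5 7 7]
Step 4: flows [1->0,2->0] -> levels [7 6 6]
  -> period-2 cycle: step 4 state = step 2 state; never stabilizes
  -> state at step 30: (30-2) mod 2 = 0, same as step 2 -> [7 6 6]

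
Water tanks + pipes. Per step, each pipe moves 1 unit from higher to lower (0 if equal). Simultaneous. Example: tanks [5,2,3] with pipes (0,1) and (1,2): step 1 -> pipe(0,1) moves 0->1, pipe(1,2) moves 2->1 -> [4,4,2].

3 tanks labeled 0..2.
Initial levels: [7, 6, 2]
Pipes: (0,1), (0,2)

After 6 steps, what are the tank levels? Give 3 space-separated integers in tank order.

Step 1: flows [0->1,0->2] -> levels [5 7 3]
Step 2: flows [1->0,0->2] -> levels [5 6 4]
Step 3: flows [1->0,0->2] -> levels [5 5 5]
Step 4: flows [0=1,0=2] -> levels [5 5 5]
  -> stable; steps 5..6 unchanged -> [5 5 5]

Answer: 5 5 5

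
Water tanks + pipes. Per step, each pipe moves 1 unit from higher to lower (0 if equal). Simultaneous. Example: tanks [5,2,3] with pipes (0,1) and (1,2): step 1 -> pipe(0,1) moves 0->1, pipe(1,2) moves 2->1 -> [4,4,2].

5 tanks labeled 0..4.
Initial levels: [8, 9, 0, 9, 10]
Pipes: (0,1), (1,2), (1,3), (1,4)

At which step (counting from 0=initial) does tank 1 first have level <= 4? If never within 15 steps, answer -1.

Answer: -1

Derivation:
Step 1: flows [1->0,1->2,1=3,4->1] -> levels [9 8 1 9 9]
Step 2: flows [0->1,1->2,3->1,4->1] -> levels [8 10 2 8 8]
Step 3: flows [1->0,1->2,1->3,1->4] -> levels [9 6 3 9 9]
Step 4: flows [0->1,1->2,3->1,4->1] -> levels [8 8 4 8 8]
Step 5: flows [0=1,1->2,1=3,1=4] -> levels [8 7 5 8 8]
Step 6: flows [0->1,1->2,3->1,4->1] -> levels [7 9 6 7 7]
Step 7: flows [1->0,1->2,1->3,1->4] -> levels [8 5 7 8 8]
Step 8: flows [0->1,2->1,3->1,4->1] -> levels [7 9 6 7 7]
  -> period-2 cycle (repeats step 6); tank 1 never drops to <=4
Tank 1 never reaches <=4 within 15 steps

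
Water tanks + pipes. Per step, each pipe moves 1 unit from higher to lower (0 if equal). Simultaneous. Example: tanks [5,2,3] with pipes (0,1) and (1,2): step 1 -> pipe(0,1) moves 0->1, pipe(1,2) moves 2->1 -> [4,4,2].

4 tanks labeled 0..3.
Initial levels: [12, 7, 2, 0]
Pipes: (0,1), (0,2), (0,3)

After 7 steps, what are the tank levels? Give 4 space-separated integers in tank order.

Answer: 3 6 6 6

Derivation:
Step 1: flows [0->1,0->2,0->3] -> levels [9 8 3 1]
Step 2: flows [0->1,0->2,0->3] -> levels [6 9 4 2]
Step 3: flows [1->0,0->2,0->3] -> levels [5 8 5 3]
Step 4: flows [1->0,0=2,0->3] -> levels [5 7 5 4]
Step 5: flows [1->0,0=2,0->3] -> levels [5 6 5 5]
Step 6: flows [1->0,0=2,0=3] -> levels [6 5 5 5]
Step 7: flows [0->1,0->2,0->3] -> levels [3 6 6 6]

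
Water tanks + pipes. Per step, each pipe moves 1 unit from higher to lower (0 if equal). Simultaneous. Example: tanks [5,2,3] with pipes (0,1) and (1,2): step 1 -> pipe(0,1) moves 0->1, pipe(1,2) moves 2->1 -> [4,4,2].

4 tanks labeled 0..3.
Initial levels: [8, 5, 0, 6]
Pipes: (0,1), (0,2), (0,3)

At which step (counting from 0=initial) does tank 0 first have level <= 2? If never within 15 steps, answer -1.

Answer: -1

Derivation:
Step 1: flows [0->1,0->2,0->3] -> levels [5 6 1 7]
Step 2: flows [1->0,0->2,3->0] -> levels [6 5 2 6]
Step 3: flows [0->1,0->2,0=3] -> levels [4 6 3 6]
Step 4: flows [1->0,0->2,3->0] -> levels [5 5 4 5]
Step 5: flows [0=1,0->2,0=3] -> levels [4 5 5 5]
Step 6: flows [1->0,2->0,3->0] -> levels [7 4 4 4]
Step 7: flows [0->1,0->2,0->3] -> levels [4 5 5 5]
  -> period-2 cycle (repeats step 5); tank 0 never drops to <=2
Tank 0 never reaches <=2 within 15 steps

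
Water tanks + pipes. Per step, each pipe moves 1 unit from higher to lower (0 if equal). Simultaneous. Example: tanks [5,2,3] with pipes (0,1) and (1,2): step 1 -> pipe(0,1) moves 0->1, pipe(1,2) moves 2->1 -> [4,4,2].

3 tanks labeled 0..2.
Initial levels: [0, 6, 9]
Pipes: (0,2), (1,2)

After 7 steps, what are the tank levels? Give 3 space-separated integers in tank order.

Step 1: flows [2->0,2->1] -> levels [1 7 7]
Step 2: flows [2->0,1=2] -> levels [2 7 6]
Step 3: flows [2->0,1->2] -> levels [3 6 6]
Step 4: flows [2->0,1=2] -> levels [4 6 5]
Step 5: flows [2->0,1->2] -> levels [5 5 5]
Step 6: flows [0=2,1=2] -> levels [5 5 5]
  -> stable; steps 7..7 unchanged -> [5 5 5]

Answer: 5 5 5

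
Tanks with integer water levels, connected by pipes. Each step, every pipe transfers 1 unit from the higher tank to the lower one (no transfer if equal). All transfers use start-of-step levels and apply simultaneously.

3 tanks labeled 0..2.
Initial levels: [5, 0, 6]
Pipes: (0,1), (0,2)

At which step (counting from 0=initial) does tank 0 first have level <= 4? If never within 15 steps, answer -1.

Answer: 2

Derivation:
Step 1: flows [0->1,2->0] -> levels [5 1 5]
Step 2: flows [0->1,0=2] -> levels [4 2 5]
Tank 0 first reaches <=4 at step 2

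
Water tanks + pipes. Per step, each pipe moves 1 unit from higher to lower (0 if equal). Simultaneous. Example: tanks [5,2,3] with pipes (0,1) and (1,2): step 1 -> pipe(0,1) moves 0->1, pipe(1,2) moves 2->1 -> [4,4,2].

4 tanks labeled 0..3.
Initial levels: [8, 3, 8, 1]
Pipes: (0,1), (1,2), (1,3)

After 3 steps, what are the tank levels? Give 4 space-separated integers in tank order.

Step 1: flows [0->1,2->1,1->3] -> levels [7 4 7 2]
Step 2: flows [0->1,2->1,1->3] -> levels [6 5 6 3]
Step 3: flows [0->1,2->1,1->3] -> levels [5 6 5 4]

Answer: 5 6 5 4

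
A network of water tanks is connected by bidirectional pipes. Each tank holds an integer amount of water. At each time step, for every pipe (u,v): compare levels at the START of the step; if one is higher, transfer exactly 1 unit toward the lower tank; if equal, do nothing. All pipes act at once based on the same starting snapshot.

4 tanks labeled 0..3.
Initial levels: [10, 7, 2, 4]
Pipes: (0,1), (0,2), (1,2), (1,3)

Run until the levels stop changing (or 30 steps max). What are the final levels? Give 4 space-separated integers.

Answer: 6 5 6 6

Derivation:
Step 1: flows [0->1,0->2,1->2,1->3] -> levels [8 6 4 5]
Step 2: flows [0->1,0->2,1->2,1->3] -> levels [6 5 6 6]
Step 3: flows [0->1,0=2,2->1,3->1] -> levels [5 8 5 5]
Step 4: flows [1->0,0=2,1->2,1->3] -> levels [6 5 6 6]
  -> period-2 cycle: step 4 state = step 2 state; never stabilizes
  -> state at step 30: (30-2) mod 2 = 0, same as step 2 -> [6 5 6 6]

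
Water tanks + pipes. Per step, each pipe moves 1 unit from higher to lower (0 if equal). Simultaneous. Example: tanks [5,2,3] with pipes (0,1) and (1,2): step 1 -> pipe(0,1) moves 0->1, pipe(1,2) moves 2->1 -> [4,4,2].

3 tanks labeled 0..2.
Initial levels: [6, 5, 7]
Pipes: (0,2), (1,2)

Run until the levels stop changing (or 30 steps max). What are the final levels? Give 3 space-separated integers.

Answer: 6 5 7

Derivation:
Step 1: flows [2->0,2->1] -> levels [7 6 5]
Step 2: flows [0->2,1->2] -> levels [6 5 7]
  -> period-2 cycle: step 2 state = step 0 state; never stabilizes
  -> state at step 30: (30-0) mod 2 = 0, same as step 0 -> [6 5 7]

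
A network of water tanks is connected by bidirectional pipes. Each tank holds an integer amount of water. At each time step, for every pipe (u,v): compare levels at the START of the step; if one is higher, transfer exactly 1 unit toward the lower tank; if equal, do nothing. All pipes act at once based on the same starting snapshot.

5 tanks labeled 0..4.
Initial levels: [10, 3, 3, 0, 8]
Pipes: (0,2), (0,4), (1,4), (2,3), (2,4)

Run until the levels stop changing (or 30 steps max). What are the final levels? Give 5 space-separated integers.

Step 1: flows [0->2,0->4,4->1,2->3,4->2] -> levels [8 4 4 1 7]
Step 2: flows [0->2,0->4,4->1,2->3,4->2] -> levels [6 5 5 2 6]
Step 3: flows [0->2,0=4,4->1,2->3,4->2] -> levels [5 6 6 3 4]
Step 4: flows [2->0,0->4,1->4,2->3,2->4] -> levels [5 5 3 4 7]
Step 5: flows [0->2,4->0,4->1,3->2,4->2] -> levels [5 6 6 3 4]
  -> period-2 cycle: step 5 state = step 3 state; never stabilizes
  -> state at step 30: (30-3) mod 2 = 1, same as step 4 -> [5 5 3 4 7]

Answer: 5 5 3 4 7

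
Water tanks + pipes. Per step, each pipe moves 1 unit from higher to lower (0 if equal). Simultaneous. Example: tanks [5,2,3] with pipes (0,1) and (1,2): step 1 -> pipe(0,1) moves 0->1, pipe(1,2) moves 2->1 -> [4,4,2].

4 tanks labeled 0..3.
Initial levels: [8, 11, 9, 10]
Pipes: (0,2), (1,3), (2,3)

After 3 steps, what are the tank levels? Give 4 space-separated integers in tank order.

Answer: 10 9 8 11

Derivation:
Step 1: flows [2->0,1->3,3->2] -> levels [9 10 9 10]
Step 2: flows [0=2,1=3,3->2] -> levels [9 10 10 9]
Step 3: flows [2->0,1->3,2->3] -> levels [10 9 8 11]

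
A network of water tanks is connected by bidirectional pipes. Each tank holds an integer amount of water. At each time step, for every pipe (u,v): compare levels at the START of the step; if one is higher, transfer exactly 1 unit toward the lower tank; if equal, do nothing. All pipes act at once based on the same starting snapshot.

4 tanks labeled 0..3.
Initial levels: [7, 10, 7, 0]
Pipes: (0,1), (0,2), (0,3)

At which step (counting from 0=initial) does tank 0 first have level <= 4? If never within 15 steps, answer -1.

Step 1: flows [1->0,0=2,0->3] -> levels [7 9 7 1]
Step 2: flows [1->0,0=2,0->3] -> levels [7 8 7 2]
Step 3: flows [1->0,0=2,0->3] -> levels [7 7 7 3]
Step 4: flows [0=1,0=2,0->3] -> levels [6 7 7 4]
Step 5: flows [1->0,2->0,0->3] -> levels [7 6 6 5]
Step 6: flows [0->1,0->2,0->3] -> levels [4 7 7 6]
Tank 0 first reaches <=4 at step 6

Answer: 6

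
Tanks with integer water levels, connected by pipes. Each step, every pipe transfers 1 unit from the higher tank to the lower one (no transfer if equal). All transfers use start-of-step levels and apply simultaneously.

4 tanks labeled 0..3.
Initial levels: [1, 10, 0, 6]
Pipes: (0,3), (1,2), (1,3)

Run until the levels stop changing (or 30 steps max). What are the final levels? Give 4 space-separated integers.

Answer: 5 5 4 3

Derivation:
Step 1: flows [3->0,1->2,1->3] -> levels [2 8 1 6]
Step 2: flows [3->0,1->2,1->3] -> levels [3 6 2 6]
Step 3: flows [3->0,1->2,1=3] -> levels [4 5 3 5]
Step 4: flows [3->0,1->2,1=3] -> levels [5 4 4 4]
Step 5: flows [0->3,1=2,1=3] -> levels [4 4 4 5]
Step 6: flows [3->0,1=2,3->1] -> levels [5 5 4 3]
Step 7: flows [0->3,1->2,1->3] -> levels [4 3 5 5]
Step 8: flows [3->0,2->1,3->1] -> levels [5 5 4 3]
  -> period-2 cycle: step 8 state = step 6 state; never stabilizes
  -> state at step 30: (30-6) mod 2 = 0, same as step 6 -> [5 5 4 3]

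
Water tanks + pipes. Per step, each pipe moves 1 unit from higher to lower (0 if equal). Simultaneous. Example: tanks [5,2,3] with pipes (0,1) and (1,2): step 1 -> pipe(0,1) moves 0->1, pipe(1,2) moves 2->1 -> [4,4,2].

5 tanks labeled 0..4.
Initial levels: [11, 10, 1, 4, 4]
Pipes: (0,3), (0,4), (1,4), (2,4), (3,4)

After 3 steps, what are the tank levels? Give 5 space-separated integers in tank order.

Step 1: flows [0->3,0->4,1->4,4->2,3=4] -> levels [9 9 2 5 5]
Step 2: flows [0->3,0->4,1->4,4->2,3=4] -> levels [7 8 3 6 6]
Step 3: flows [0->3,0->4,1->4,4->2,3=4] -> levels [5 7 4 7 7]

Answer: 5 7 4 7 7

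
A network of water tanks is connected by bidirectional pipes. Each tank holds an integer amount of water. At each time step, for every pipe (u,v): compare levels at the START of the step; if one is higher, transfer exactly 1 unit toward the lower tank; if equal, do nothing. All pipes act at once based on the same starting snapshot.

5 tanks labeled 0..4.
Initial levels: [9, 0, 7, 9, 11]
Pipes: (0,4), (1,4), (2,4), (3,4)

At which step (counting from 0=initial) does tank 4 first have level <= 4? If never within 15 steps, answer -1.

Step 1: flows [4->0,4->1,4->2,4->3] -> levels [10 1 8 10 7]
Step 2: flows [0->4,4->1,2->4,3->4] -> levels [9 2 7 9 9]
Step 3: flows [0=4,4->1,4->2,3=4] -> levels [9 3 8 9 7]
Step 4: flows [0->4,4->1,2->4,3->4] -> levels [8 4 7 8 9]
Step 5: flows [4->0,4->1,4->2,4->3] -> levels [9 5 8 9 5]
Step 6: flows [0->4,1=4,2->4,3->4] -> levels [8 5 7 8 8]
Step 7: flows [0=4,4->1,4->2,3=4] -> levels [8 6 8 8 6]
Step 8: flows [0->4,1=4,2->4,3->4] -> levels [7 6 7 7 9]
Step 9: flows [4->0,4->1,4->2,4->3] -> levels [8 7 8 8 5]
Step 10: flows [0->4,1->4,2->4,3->4] -> levels [7 6 7 7 9]
  -> period-2 cycle (repeats step 8); tank 4 never drops to <=4
Tank 4 never reaches <=4 within 15 steps

Answer: -1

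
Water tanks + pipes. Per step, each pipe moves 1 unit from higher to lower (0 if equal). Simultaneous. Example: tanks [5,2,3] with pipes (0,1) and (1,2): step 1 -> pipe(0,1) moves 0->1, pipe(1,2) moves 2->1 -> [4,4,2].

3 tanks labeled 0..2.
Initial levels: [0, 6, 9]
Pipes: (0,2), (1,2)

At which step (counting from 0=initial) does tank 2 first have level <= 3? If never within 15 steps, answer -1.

Step 1: flows [2->0,2->1] -> levels [1 7 7]
Step 2: flows [2->0,1=2] -> levels [2 7 6]
Step 3: flows [2->0,1->2] -> levels [3 6 6]
Step 4: flows [2->0,1=2] -> levels [4 6 5]
Step 5: flows [2->0,1->2] -> levels [5 5 5]
Step 6: flows [0=2,1=2] -> levels [5 5 5]
  -> stable; tank 2 stays at 5 > 3
Tank 2 never reaches <=3 within 15 steps

Answer: -1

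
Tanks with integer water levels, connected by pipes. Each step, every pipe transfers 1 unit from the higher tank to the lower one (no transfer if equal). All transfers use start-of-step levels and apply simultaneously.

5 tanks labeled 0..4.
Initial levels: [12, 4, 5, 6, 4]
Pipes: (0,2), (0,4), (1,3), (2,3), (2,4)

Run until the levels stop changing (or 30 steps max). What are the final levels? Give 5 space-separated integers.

Step 1: flows [0->2,0->4,3->1,3->2,2->4] -> levels [10 5 6 4 6]
Step 2: flows [0->2,0->4,1->3,2->3,2=4] -> levels [8 4 6 6 7]
Step 3: flows [0->2,0->4,3->1,2=3,4->2] -> levels [6 5 8 5 7]
Step 4: flows [2->0,4->0,1=3,2->3,2->4] -> levels [8 5 5 6 7]
Step 5: flows [0->2,0->4,3->1,3->2,4->2] -> levels [6 6 8 4 7]
Step 6: flows [2->0,4->0,1->3,2->3,2->4] -> levels [8 5 5 6 7]
  -> period-2 cycle: step 6 state = step 4 state; never stabilizes
  -> state at step 30: (30-4) mod 2 = 0, same as step 4 -> [8 5 5 6 7]

Answer: 8 5 5 6 7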